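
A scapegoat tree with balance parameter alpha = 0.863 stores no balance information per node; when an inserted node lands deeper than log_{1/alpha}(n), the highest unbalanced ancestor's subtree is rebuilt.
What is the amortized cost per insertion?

Search/insert path is O(log n). A rebuild of a subtree of size s costs O(s), but with alpha = 0.863 at least Omega(s) insertions must have occurred in that subtree since its last rebuild. Charging O(1) of the rebuild to each such insertion gives O(log n) amortized.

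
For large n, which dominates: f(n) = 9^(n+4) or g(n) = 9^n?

f(n) = 9^(n+4) and g(n) = 9^n are Theta of each other: 9^(n+4) = 9^4 * 9^n = Theta(9^n).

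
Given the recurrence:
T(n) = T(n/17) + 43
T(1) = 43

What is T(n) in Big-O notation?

Each step divides n by 17 and adds 43. After log_17(n) steps, T(n) = O(log n).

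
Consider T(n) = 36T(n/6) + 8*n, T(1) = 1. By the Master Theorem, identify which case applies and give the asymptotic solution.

a=36, b=6, f(n)=8*n.
log_6(36) = 2 > 1.
Since f(n) = O(n^1) is polynomially smaller than n^2, Case 1 applies.
T(n) = Theta(n^2).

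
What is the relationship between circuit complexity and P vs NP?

A language is in P iff it has polynomial-size uniform circuit families. P/poly contains all languages decidable by polynomial-size circuits (even non-uniform). If NP is not in P/poly, then P != NP. Proving super-polynomial circuit lower bounds for an NP problem would separate P from NP.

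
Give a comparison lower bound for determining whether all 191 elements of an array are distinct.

In the algebraic decision-tree model, the YES region for element distinctness on 191 elements has 191! connected components (one per ordering). Ben-Or's theorem then gives a lower bound of Omega(log(n!)) = Omega(n log n).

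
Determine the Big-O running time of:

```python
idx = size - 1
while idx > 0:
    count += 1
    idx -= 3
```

Time complexity: O(n).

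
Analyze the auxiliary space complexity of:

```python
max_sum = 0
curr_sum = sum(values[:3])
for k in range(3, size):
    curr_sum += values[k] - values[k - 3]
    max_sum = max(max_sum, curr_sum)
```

Space complexity: O(1).
Only a constant amount of auxiliary storage is used; nothing grows with n.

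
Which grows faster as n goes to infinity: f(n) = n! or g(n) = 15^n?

f(n) = n! grows faster: n!/15^n -> infinity by Stirling.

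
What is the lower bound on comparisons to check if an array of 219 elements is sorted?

To verify 219 elements are sorted, we must compare each consecutive pair. Skipping any pair allows an adversary to swap them. Therefore 218 comparisons are necessary and sufficient.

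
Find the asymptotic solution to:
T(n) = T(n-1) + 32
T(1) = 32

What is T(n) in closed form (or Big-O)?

Unrolling: T(n) = T(n-1) + 32 = T(n-2) + 2*32 = ... = T(1) + (n-1)*32 = 32 + (n-1)*32 = 32n.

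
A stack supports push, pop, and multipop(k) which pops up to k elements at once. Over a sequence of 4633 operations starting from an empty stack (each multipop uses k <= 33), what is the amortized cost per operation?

Each element is pushed exactly once and popped at most once (whether by pop or as part of a multipop). So the total number of individual pops over the whole sequence is at most the number of pushes, which is at most 4633. Total work <= 2 * 4633, hence O(1) amortized per operation.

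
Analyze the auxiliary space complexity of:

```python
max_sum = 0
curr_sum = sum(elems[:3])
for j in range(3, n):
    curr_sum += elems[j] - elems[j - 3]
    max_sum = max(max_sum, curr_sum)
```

Space complexity: O(1).
Only a constant amount of auxiliary storage is used; nothing grows with n.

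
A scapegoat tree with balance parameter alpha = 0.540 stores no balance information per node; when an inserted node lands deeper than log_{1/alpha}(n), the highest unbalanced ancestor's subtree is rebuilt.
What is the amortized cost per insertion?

Search/insert path is O(log n). A rebuild of a subtree of size s costs O(s), but with alpha = 0.540 at least Omega(s) insertions must have occurred in that subtree since its last rebuild. Charging O(1) of the rebuild to each such insertion gives O(log n) amortized.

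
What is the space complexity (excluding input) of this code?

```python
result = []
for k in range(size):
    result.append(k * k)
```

Space complexity: O(n).
Auxiliary storage grows linearly with the input size n in the worst case.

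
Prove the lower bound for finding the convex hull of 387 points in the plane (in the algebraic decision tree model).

Reduction from sorting: given 387 numbers x_1,...,x_{387}, map x_i to the point (x_i, x_i^2) on the parabola y = x^2. All points are on the convex hull, and walking the hull gives them in sorted x-order. Since sorting requires Omega(n log n), so does planar convex hull.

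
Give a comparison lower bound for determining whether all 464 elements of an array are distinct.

In the algebraic decision-tree model, the YES region for element distinctness on 464 elements has 464! connected components (one per ordering). Ben-Or's theorem then gives a lower bound of Omega(log(n!)) = Omega(n log n).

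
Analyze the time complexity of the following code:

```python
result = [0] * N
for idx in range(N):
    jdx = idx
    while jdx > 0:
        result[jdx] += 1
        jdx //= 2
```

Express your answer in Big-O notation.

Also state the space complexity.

Time complexity: O(n log n).
Space complexity: O(n).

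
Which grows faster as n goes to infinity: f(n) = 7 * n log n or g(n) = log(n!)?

f(n) = 7 * n log n and g(n) = log(n!) are Theta of each other: Stirling: log(n!) = n log n - n + O(log n) = Theta(n log n); the constant 7 doesn't change the Theta class.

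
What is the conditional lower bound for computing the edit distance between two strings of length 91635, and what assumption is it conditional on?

Under SETH (the Strong Exponential Time Hypothesis), edit distance on length-91635 strings cannot be computed in O(n^(2-epsilon)) time for any epsilon > 0 (Backurs-Indyk). The reduction is from CNF-SAT via the orthogonal vectors problem.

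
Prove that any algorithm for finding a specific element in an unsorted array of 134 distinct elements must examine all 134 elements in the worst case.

Adversary argument: if the algorithm examines fewer than 134 elements, the adversary places the target in an unexamined position. The algorithm cannot distinguish 'not present' from 'in unexamined position'.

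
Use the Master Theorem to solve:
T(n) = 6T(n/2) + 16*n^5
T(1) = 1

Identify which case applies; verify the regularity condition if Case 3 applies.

a=6, b=2, f(n)=16*n^5.
log_2(6) = 2.585 < 5.
f(n) = Omega(n^(2.585+epsilon)) for some epsilon > 0, so Case 3 is the candidate.
Regularity: a*f(n/b) = 6*16*(n/2)^5 = (6/32)*16*n^5 <= c*f(n) with c = 6/32 < 1. Satisfied.
Case 3: T(n) = Theta(n^5).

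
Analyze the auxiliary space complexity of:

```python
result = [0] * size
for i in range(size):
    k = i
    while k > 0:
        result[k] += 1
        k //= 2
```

Space complexity: O(n).
Auxiliary storage grows linearly with the input size n in the worst case.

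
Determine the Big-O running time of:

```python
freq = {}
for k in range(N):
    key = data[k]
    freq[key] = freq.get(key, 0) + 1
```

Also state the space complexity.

Time complexity: O(n).
Space complexity: O(n).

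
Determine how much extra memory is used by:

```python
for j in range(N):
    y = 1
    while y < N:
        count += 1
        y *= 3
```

Space complexity: O(1).
Only a constant amount of auxiliary storage is used; nothing grows with n.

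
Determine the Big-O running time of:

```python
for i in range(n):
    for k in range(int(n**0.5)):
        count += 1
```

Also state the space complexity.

Time complexity: O(n * sqrt(n)).
Space complexity: O(1).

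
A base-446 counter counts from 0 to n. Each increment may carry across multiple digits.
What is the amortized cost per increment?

Digit at position i changes every 446^i increments. Total digit changes over n increments: n * 446/(446-1) = O(n). Amortized: O(1).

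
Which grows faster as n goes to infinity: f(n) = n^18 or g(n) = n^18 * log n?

g(n) = n^18 * log n grows faster: extra log n factor -> infinity.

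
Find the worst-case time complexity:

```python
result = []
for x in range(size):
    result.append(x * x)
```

Time complexity: O(n).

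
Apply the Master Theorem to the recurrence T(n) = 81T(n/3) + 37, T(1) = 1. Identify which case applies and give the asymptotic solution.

a=81, b=3, f(n)=37.
log_3(81) = 4 > 0.
Since f(n) = O(n^0) is polynomially smaller than n^4, Case 1 applies.
T(n) = Theta(n^4).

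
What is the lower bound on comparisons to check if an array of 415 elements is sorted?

To verify 415 elements are sorted, we must compare each consecutive pair. Skipping any pair allows an adversary to swap them. Therefore 414 comparisons are necessary and sufficient.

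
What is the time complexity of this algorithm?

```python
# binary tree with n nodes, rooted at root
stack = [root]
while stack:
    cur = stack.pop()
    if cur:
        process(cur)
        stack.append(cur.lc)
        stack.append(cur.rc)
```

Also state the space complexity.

Time complexity: O(n).
Space complexity: O(n).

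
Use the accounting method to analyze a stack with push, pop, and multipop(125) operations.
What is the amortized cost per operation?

Assign 2 credits per push (1 for the push, 1 saved for a future pop). Each pop or element popped by multipop(125) uses 1 saved credit. Total credits never go negative, so amortized cost is O(1).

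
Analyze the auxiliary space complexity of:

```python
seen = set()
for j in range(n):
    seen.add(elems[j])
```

Space complexity: O(n).
Auxiliary storage grows linearly with the input size n in the worst case.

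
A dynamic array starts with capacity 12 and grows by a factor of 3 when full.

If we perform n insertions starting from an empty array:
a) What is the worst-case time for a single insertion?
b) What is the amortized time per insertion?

(a) Worst-case single insertion: O(n) -- when the array is full at capacity c, the resize copies all c elements, and c can be Theta(n).
(b) Resizes happen at sizes 12, 36, 108, ... Total copy cost for n insertions: 12 + 36 + ... = O(n) (geometric series with ratio 1/3). Amortized cost per insertion: O(n)/n = O(1).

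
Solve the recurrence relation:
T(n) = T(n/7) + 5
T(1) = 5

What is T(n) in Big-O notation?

Each step divides n by 7 and adds 5. After log_7(n) steps, T(n) = O(log n).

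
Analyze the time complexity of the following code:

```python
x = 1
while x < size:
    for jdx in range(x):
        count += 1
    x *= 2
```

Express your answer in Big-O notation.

Time complexity: O(n).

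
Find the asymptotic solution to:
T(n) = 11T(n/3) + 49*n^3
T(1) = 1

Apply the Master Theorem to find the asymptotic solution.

a=11, b=3, f(n)=49*n^3. log_3(11) = 2.183 < 3. Case 3: T(n) = O(n^3).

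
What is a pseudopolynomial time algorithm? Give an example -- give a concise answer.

A pseudopolynomial algorithm runs in time polynomial in the numeric value of the input, but exponential in the input length. The dynamic programming solution for Subset Sum runs in O(n*W) where W is the target sum. This is pseudopolynomial because W can be exponential in the number of bits to represent it.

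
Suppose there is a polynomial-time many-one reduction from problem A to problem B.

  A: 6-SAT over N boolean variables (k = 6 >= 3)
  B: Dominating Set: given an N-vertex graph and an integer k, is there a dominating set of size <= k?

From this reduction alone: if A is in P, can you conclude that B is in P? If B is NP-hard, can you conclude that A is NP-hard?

A poly-time reduction A <=_p B transfers tractability DOWN (B easy => A easy) and hardness UP (A hard => B hard), not the reverse.
From A in P, the reduction alone does NOT give B in P: any problem in P trivially reduces to SAT, yet SAT is not known to be in P.
From B NP-hard, the reduction alone does NOT give A NP-hard: again, easy problems reduce to hard ones.
(Here in fact A is NP-complete and B is NP-complete.)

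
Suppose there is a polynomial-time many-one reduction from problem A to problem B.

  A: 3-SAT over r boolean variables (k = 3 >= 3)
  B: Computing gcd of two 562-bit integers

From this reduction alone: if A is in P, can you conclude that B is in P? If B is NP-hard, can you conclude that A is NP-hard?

A poly-time reduction A <=_p B transfers tractability DOWN (B easy => A easy) and hardness UP (A hard => B hard), not the reverse.
From A in P, the reduction alone does NOT give B in P: any problem in P trivially reduces to SAT, yet SAT is not known to be in P.
From B NP-hard, the reduction alone does NOT give A NP-hard: again, easy problems reduce to hard ones.
(Here in fact A is NP-complete and B is in P, so no such reduction is known -- its existence would imply P = NP; the analysis concerns only what the assumed reduction would or would not let you conclude.)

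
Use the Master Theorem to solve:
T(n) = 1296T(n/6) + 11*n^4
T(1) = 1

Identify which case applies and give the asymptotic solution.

a=1296, b=6, f(n)=11*n^4.
log_6(1296) = 4, so n^(log_b(a)) = n^4.
f(n) = Theta(n^4), so Case 2 applies.
T(n) = Theta(n^4 log n).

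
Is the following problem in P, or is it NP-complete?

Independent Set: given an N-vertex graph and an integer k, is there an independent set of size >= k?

This problem is NP-complete: complement of Clique (with k part of the input).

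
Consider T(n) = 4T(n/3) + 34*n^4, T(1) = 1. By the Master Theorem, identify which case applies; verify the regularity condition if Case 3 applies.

a=4, b=3, f(n)=34*n^4.
log_3(4) = 1.262 < 4.
f(n) = Omega(n^(1.262+epsilon)) for some epsilon > 0, so Case 3 is the candidate.
Regularity: a*f(n/b) = 4*34*(n/3)^4 = (4/81)*34*n^4 <= c*f(n) with c = 4/81 < 1. Satisfied.
Case 3: T(n) = Theta(n^4).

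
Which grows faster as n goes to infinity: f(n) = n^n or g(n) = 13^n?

f(n) = n^n grows faster: n^n / 13^n = (n/13)^n -> infinity once n > 13.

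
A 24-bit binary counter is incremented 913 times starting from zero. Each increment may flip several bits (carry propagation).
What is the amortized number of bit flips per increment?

Bit i flips on every 2^i-th increment, so over 913 increments bit i flips floor(913/2^i) times. Summing over i: total flips < 2 * 913. Amortized: < 2 = O(1) per increment.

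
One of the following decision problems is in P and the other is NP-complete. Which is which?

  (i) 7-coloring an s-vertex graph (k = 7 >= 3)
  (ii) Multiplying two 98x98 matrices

(i) is NP-complete: graph k-coloring for k>=3 is NP-complete by reduction from 3-SAT.
(ii) is P: the schoolbook algorithm runs in O(n^3).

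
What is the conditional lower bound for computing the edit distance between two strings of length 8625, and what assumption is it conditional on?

Under SETH (the Strong Exponential Time Hypothesis), edit distance on length-8625 strings cannot be computed in O(n^(2-epsilon)) time for any epsilon > 0 (Backurs-Indyk). The reduction is from CNF-SAT via the orthogonal vectors problem.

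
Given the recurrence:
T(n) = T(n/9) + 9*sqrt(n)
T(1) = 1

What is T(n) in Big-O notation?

Each level contributes sqrt(n/9^k). Geometric series with ratio 1/sqrt(9) < 1 sums to O(sqrt(n)).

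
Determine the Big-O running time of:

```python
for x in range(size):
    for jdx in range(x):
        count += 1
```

Time complexity: O(n^2).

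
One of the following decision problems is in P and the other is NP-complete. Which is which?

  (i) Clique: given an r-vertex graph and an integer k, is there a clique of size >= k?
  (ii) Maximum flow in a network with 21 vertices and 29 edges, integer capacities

(i) is NP-complete: complement of Independent Set / Vertex Cover (with k part of the input).
(ii) is P: Edmonds-Karp / push-relabel run in polynomial time.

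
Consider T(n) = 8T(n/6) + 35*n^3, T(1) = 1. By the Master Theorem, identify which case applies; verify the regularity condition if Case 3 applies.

a=8, b=6, f(n)=35*n^3.
log_6(8) = 1.161 < 3.
f(n) = Omega(n^(1.161+epsilon)) for some epsilon > 0, so Case 3 is the candidate.
Regularity: a*f(n/b) = 8*35*(n/6)^3 = (8/216)*35*n^3 <= c*f(n) with c = 8/216 < 1. Satisfied.
Case 3: T(n) = Theta(n^3).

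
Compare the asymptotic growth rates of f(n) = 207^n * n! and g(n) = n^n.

f(n) = 207^n * n! grows faster: by Stirling n! ~ sqrt(2 pi n)(n/e)^n, so 207^n n! / n^n ~ (207/e)^n sqrt(2 pi n) -> infinity since 207/e > 1.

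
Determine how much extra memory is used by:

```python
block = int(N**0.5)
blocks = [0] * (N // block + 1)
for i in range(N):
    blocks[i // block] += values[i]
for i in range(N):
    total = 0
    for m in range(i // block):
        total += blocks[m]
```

Space complexity: O(sqrt(n)).
Storage scales with sqrt(n).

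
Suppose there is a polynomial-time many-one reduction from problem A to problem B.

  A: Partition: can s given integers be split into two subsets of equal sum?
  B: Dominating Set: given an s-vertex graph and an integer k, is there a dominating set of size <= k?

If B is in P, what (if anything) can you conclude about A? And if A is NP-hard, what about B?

A poly-time reduction A <=_p B means any A-instance can be transformed to a B-instance in poly time.
If B is in P: compose the reduction with B's poly-time algorithm to solve A in poly time, so A is in P.
If A is NP-hard: every NP problem reduces to A, which reduces to B; composing reductions, every NP problem reduces to B, so B is NP-hard.
(Here in fact A is NP-complete and B is NP-complete.)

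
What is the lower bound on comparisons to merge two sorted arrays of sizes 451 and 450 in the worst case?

Adversary: with |451 - 450| <= 1 the inputs can be fully interleaved so that every adjacent pair in the merged output comes from different arrays. Then each of the 900 adjacent pairs must be directly compared, or the algorithm cannot determine their relative order. Standard merge meets this bound.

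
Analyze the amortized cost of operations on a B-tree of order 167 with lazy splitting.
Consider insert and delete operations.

In a B-tree of order 167, a node splits when it has 167 keys. With lazy splitting, we use potential Phi = number of full nodes + number of near-empty nodes. Each split costs O(1) but reduces potential. Between splits, at least 83 insertions must occur in that node. Amortized structural cost is O(1) per operation, plus O(log_167 n) traversal.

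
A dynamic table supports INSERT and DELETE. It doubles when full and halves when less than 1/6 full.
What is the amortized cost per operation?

Using potential function Phi = |2*num_items - table_size| when load > 1/2, and Phi = table_size/2 - num_items otherwise. The gap of 1/6 vs 1/2 for shrinking prevents thrashing. Both insert and delete have O(1) amortized cost.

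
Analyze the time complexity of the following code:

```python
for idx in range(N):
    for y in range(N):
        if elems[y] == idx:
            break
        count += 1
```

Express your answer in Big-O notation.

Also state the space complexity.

Time complexity: O(n^2).
Space complexity: O(1).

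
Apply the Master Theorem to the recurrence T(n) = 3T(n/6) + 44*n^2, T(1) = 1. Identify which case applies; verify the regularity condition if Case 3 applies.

a=3, b=6, f(n)=44*n^2.
log_6(3) = 0.6131 < 2.
f(n) = Omega(n^(0.6131+epsilon)) for some epsilon > 0, so Case 3 is the candidate.
Regularity: a*f(n/b) = 3*44*(n/6)^2 = (3/36)*44*n^2 <= c*f(n) with c = 3/36 < 1. Satisfied.
Case 3: T(n) = Theta(n^2).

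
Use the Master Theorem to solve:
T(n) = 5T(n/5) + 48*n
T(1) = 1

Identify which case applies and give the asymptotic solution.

a=5, b=5, f(n)=48*n.
log_5(5) = 1, so n^(log_b(a)) = n.
f(n) = Theta(n), so Case 2 applies.
T(n) = Theta(n log n).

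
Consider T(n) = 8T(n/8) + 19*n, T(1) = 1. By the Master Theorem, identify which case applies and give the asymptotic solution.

a=8, b=8, f(n)=19*n.
log_8(8) = 1, so n^(log_b(a)) = n.
f(n) = Theta(n), so Case 2 applies.
T(n) = Theta(n log n).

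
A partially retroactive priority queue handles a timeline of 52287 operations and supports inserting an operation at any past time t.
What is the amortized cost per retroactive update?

Partially retroactive priority queues (Demaine-Iacono-Langerman) allow updates at past times with queries only at the present. With a balanced BST over the m = 52287 timeline events tracking bridges, each retroactive insert or delete is O(log m) amortized.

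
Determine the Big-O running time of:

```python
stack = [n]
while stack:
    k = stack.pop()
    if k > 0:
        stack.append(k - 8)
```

Time complexity: O(n).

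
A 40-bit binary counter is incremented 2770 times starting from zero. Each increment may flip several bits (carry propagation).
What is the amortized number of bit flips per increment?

Bit i flips on every 2^i-th increment, so over 2770 increments bit i flips floor(2770/2^i) times. Summing over i: total flips < 2 * 2770. Amortized: < 2 = O(1) per increment.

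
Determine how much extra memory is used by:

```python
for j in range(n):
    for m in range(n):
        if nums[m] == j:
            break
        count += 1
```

Space complexity: O(1).
Only a constant amount of auxiliary storage is used; nothing grows with n.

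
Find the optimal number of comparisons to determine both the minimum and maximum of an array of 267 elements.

Naive approach: 532 comparisons (266 for max + 266 for min).
Optimal: Compare elements in pairs first (floor(n/2) = 133 comparisons), then find max among winners and min among losers (133 comparisons each).
Total: ceil(3n/2) - 2 = 399 comparisons. An adversary argument shows this is also a lower bound.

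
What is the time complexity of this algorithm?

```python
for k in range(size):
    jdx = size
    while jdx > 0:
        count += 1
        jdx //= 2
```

Time complexity: O(n log n).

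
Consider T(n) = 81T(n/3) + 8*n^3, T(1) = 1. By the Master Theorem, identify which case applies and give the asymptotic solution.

a=81, b=3, f(n)=8*n^3.
log_3(81) = 4 > 3.
Since f(n) = O(n^3) is polynomially smaller than n^4, Case 1 applies.
T(n) = Theta(n^4).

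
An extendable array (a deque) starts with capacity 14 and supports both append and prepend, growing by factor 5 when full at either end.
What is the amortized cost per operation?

Growth at either end copies all elements; capacities form a geometric sequence with ratio 5, so total copy cost over n operations is O(n) (two geometric series). Amortized O(1).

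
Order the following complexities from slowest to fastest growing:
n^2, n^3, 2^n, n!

Ordered by growth rate: n^2 < n^3 < 2^n < n!.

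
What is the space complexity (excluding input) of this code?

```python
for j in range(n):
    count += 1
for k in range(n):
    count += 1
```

Space complexity: O(1).
Only a constant amount of auxiliary storage is used; nothing grows with n.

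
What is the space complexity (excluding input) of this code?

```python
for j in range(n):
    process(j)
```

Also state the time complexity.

Space complexity: O(1).
Only a constant amount of auxiliary storage is used; nothing grows with n.
Time complexity: O(n).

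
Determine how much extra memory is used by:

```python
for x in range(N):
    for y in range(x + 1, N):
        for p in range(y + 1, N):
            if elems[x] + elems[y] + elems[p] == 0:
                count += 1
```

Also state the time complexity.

Space complexity: O(1).
Only a constant amount of auxiliary storage is used; nothing grows with n.
Time complexity: O(n^3).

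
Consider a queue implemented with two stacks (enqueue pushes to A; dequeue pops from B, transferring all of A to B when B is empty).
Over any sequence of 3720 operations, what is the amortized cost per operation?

Each element is pushed to A once, popped once, pushed to B once, and popped once: 4 unit operations over its lifetime. Over 3720 operations the total work is O(3720). Amortized O(1) per enqueue/dequeue.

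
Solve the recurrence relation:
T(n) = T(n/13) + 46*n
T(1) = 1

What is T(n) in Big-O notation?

Geometric series: 46*n*(1 + 1/13 + 1/13^2 + ...) = O(n). T(n) = O(n).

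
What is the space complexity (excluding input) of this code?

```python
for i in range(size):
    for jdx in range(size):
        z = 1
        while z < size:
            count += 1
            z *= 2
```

Space complexity: O(1).
Only a constant amount of auxiliary storage is used; nothing grows with n.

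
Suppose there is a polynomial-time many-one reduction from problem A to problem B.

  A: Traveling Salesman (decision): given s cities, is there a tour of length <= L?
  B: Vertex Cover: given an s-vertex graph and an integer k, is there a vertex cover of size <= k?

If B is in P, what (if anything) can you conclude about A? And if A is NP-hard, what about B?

A poly-time reduction A <=_p B means any A-instance can be transformed to a B-instance in poly time.
If B is in P: compose the reduction with B's poly-time algorithm to solve A in poly time, so A is in P.
If A is NP-hard: every NP problem reduces to A, which reduces to B; composing reductions, every NP problem reduces to B, so B is NP-hard.
(Here in fact A is NP-complete and B is NP-complete.)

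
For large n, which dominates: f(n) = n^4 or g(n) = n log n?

f(n) = n^4 grows faster: n^4 / (n log n) = n^3/log n -> infinity.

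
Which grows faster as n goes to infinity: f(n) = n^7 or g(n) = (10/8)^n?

g(n) = (10/8)^n grows faster: (10/8)^n is exponential with base 10/8 > 1, dominating every polynomial.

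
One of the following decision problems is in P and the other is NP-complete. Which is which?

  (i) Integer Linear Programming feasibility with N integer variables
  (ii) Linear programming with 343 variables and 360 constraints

(i) is NP-complete: ILP feasibility is NP-complete (LP relaxation is in P).
(ii) is P: the ellipsoid and interior-point methods run in polynomial time.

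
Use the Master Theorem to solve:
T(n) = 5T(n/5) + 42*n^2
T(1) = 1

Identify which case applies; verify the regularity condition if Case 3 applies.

a=5, b=5, f(n)=42*n^2.
log_5(5) = 1 < 2.
f(n) = Omega(n^(1+epsilon)) for some epsilon > 0, so Case 3 is the candidate.
Regularity: a*f(n/b) = 5*42*(n/5)^2 = (5/25)*42*n^2 <= c*f(n) with c = 5/25 < 1. Satisfied.
Case 3: T(n) = Theta(n^2).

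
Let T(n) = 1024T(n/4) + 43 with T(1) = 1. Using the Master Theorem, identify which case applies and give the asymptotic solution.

a=1024, b=4, f(n)=43.
log_4(1024) = 5 > 0.
Since f(n) = O(n^0) is polynomially smaller than n^5, Case 1 applies.
T(n) = Theta(n^5).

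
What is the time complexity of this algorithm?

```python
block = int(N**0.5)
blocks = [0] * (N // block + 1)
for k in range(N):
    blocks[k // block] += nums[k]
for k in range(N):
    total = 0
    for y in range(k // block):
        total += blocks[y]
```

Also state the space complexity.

Time complexity: O(n * sqrt(n)).
Space complexity: O(sqrt(n)).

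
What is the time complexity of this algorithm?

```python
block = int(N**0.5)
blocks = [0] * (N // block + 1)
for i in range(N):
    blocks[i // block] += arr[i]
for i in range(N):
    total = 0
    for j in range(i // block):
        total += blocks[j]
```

Time complexity: O(n * sqrt(n)).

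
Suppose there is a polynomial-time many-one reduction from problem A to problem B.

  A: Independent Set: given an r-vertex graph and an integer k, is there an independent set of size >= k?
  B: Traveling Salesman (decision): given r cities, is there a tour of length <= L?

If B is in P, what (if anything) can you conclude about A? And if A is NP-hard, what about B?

A poly-time reduction A <=_p B means any A-instance can be transformed to a B-instance in poly time.
If B is in P: compose the reduction with B's poly-time algorithm to solve A in poly time, so A is in P.
If A is NP-hard: every NP problem reduces to A, which reduces to B; composing reductions, every NP problem reduces to B, so B is NP-hard.
(Here in fact A is NP-complete and B is NP-complete.)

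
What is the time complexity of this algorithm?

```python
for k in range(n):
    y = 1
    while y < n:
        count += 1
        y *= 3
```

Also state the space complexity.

Time complexity: O(n log n).
Space complexity: O(1).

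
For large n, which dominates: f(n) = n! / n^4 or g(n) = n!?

g(n) = n! grows faster: the ratio n!/(n!/n^4) = n^4 -> infinity.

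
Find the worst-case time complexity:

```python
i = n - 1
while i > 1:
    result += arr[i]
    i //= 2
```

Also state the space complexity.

Time complexity: O(log n).
Space complexity: O(1).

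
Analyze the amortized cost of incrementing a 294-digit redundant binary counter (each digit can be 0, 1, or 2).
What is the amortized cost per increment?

A redundant counter on 294 digits allows digit values 0, 1, 2. Increment adds 1 to the least significant digit and carries any 2 to a 0 plus +1 on the next digit. With potential Phi = (number of 2-digits), each increment does O(1) actual work plus a chain of carries, each of which decreases Phi by 1. Amortized O(1).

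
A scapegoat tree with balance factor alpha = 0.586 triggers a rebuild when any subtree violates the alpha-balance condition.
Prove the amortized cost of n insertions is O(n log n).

Define potential Phi = c * sum of |size(left(v)) - size(right(v))| over all nodes. An insertion at depth d costs O(d) = O(log n) and increases Phi by O(log n). When a rebuild of subtree of size s occurs, it costs O(s) but reduces Phi by Omega(s). With alpha = 0.586, between rebuilds Omega(s) insertions must occur. Amortized cost per insertion: O(log n).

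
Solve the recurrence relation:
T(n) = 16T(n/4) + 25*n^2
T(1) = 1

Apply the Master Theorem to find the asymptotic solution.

a=16, b=4, f(n)=25*n^2. log_4(16) = 2. Case 2: T(n) = O(n^2 log n).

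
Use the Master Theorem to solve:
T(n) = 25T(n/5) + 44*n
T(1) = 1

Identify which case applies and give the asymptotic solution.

a=25, b=5, f(n)=44*n.
log_5(25) = 2 > 1.
Since f(n) = O(n^1) is polynomially smaller than n^2, Case 1 applies.
T(n) = Theta(n^2).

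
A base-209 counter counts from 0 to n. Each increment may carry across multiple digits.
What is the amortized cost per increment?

Digit at position i changes every 209^i increments. Total digit changes over n increments: n * 209/(209-1) = O(n). Amortized: O(1).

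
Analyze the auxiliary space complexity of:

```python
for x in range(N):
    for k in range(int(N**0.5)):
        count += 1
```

Space complexity: O(1).
Only a constant amount of auxiliary storage is used; nothing grows with n.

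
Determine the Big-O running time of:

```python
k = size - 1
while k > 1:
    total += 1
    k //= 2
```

Time complexity: O(log n).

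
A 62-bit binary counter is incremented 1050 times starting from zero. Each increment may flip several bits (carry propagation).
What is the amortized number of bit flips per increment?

Bit i flips on every 2^i-th increment, so over 1050 increments bit i flips floor(1050/2^i) times. Summing over i: total flips < 2 * 1050. Amortized: < 2 = O(1) per increment.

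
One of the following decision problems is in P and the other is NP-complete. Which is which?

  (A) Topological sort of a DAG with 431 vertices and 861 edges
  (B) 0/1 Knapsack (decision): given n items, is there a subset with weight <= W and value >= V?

(A) is P: DFS-based topological sort runs in O(V+E).
(B) is NP-complete: reduces from Subset Sum.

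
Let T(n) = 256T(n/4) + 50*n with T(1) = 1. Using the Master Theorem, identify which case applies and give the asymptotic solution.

a=256, b=4, f(n)=50*n.
log_4(256) = 4 > 1.
Since f(n) = O(n^1) is polynomially smaller than n^4, Case 1 applies.
T(n) = Theta(n^4).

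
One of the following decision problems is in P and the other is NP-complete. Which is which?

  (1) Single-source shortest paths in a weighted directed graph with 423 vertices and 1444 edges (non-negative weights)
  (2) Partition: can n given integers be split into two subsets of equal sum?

(1) is P: Dijkstra's algorithm runs in O((V+E) log V).
(2) is NP-complete: Subset Sum reduces to it (one of Karp's 21 NP-complete problems).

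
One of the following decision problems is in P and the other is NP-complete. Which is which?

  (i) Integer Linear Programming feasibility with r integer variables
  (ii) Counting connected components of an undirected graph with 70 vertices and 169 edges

(i) is NP-complete: ILP feasibility is NP-complete (LP relaxation is in P).
(ii) is P: BFS/DFS visits each vertex and edge once: O(V+E).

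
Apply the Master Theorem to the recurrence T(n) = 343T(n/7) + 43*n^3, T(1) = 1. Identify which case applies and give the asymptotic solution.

a=343, b=7, f(n)=43*n^3.
log_7(343) = 3, so n^(log_b(a)) = n^3.
f(n) = Theta(n^3), so Case 2 applies.
T(n) = Theta(n^3 log n).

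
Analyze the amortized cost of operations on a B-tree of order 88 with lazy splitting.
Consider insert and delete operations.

In a B-tree of order 88, a node splits when it has 88 keys. With lazy splitting, we use potential Phi = number of full nodes + number of near-empty nodes. Each split costs O(1) but reduces potential. Between splits, at least 44 insertions must occur in that node. Amortized structural cost is O(1) per operation, plus O(log_88 n) traversal.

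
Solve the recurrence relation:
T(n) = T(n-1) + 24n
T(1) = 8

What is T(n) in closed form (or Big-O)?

Unrolling: T(n) = 8 + 24*(2 + 3 + ... + n) = 8 + 24*(n(n+1)/2 - 1) = O(n^2).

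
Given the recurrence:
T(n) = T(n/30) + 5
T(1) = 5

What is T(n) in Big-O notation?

Each step divides n by 30 and adds 5. After log_30(n) steps, T(n) = O(log n).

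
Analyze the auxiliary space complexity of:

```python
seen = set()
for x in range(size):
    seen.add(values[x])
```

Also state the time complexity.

Space complexity: O(n).
Auxiliary storage grows linearly with the input size n in the worst case.
Time complexity: O(n).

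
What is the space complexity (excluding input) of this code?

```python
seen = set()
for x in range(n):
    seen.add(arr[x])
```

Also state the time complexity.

Space complexity: O(n).
Auxiliary storage grows linearly with the input size n in the worst case.
Time complexity: O(n).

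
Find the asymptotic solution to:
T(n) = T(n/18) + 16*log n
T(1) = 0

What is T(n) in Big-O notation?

Each of the log_18(n) levels adds O(log n). T(n) = O(log^2 n).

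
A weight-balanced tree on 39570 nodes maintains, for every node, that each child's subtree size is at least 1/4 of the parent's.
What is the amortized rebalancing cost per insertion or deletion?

With balance ratio 1/4, tree height is O(log_{4/1}(39570)) = O(log n). A rebalance at a node of size s costs O(s) but requires Omega(s) updates in that subtree to retrigger. Summed over the O(log n) ancestors of the touched leaf, amortized rebalancing is O(log n).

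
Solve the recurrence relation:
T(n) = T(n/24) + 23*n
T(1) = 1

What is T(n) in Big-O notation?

Geometric series: 23*n*(1 + 1/24 + 1/24^2 + ...) = O(n). T(n) = O(n).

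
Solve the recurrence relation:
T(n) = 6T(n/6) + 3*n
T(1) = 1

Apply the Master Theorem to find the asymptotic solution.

a=6, b=6, f(n)=3*n. log_6(6) = 1. Case 2: T(n) = O(n log n).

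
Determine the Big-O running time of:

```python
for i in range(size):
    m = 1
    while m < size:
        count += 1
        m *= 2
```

Time complexity: O(n log n).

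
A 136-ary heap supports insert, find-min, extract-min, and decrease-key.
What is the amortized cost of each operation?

The 136-ary heap has height O(log_136 n). Insert sifts up: O(log_136 n). Find-min reads the root: O(1). Extract-min sifts down comparing 136 children per level: O(136 * log_136 n). Decrease-key sifts up: O(log_136 n).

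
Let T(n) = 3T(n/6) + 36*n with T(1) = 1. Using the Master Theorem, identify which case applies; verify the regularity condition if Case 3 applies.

a=3, b=6, f(n)=36*n.
log_6(3) = 0.6131 < 1.
f(n) = Omega(n^(0.6131+epsilon)) for some epsilon > 0, so Case 3 is the candidate.
Regularity: a*f(n/b) = 3*36*(n/6)^1 = (3/6)*36*n^1 <= c*f(n) with c = 3/6 < 1. Satisfied.
Case 3: T(n) = Theta(n).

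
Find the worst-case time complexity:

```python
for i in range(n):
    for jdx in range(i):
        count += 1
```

Time complexity: O(n^2).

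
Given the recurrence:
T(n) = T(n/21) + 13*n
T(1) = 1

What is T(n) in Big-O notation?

Geometric series: 13*n*(1 + 1/21 + 1/21^2 + ...) = O(n). T(n) = O(n).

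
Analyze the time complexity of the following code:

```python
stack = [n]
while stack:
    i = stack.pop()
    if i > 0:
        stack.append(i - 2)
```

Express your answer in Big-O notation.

Time complexity: O(n).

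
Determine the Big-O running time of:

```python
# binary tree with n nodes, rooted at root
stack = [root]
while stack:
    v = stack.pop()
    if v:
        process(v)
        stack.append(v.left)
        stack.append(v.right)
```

Time complexity: O(n).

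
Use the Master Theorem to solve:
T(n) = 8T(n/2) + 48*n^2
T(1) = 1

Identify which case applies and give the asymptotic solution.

a=8, b=2, f(n)=48*n^2.
log_2(8) = 3 > 2.
Since f(n) = O(n^2) is polynomially smaller than n^3, Case 1 applies.
T(n) = Theta(n^3).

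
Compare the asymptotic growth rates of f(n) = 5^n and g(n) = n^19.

f(n) = 5^n grows faster: any exponential with base > 1 dominates every polynomial.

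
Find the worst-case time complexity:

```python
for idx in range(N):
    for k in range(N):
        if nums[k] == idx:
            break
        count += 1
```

Time complexity: O(n^2).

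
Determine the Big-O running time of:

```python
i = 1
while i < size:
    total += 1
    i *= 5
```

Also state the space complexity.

Time complexity: O(log n).
Space complexity: O(1).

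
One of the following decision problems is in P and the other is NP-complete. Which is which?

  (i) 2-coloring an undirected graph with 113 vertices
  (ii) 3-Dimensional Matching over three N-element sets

(i) is P: 2-coloring is bipartiteness testing via BFS, O(V+E).
(ii) is NP-complete: one of Karp's 21 NP-complete problems.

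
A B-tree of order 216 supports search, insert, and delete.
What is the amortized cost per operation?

B-tree of order 216 has height O(log_216 n). Each operation traverses the tree height. Splits during insert and merges during delete are O(1) each and occur at most once per level. Total cost per operation: O(log_216 n).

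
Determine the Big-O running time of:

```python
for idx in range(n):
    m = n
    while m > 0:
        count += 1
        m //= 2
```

Time complexity: O(n log n).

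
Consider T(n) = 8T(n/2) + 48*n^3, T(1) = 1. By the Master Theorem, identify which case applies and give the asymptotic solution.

a=8, b=2, f(n)=48*n^3.
log_2(8) = 3, so n^(log_b(a)) = n^3.
f(n) = Theta(n^3), so Case 2 applies.
T(n) = Theta(n^3 log n).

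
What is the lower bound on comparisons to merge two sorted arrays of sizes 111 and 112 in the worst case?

Adversary: with |111 - 112| <= 1 the inputs can be fully interleaved so that every adjacent pair in the merged output comes from different arrays. Then each of the 222 adjacent pairs must be directly compared, or the algorithm cannot determine their relative order. Standard merge meets this bound.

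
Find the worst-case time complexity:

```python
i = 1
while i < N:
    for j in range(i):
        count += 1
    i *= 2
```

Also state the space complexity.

Time complexity: O(n).
Space complexity: O(1).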